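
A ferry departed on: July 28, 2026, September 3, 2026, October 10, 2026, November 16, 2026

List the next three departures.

December 23, 2026; January 29, 2027; March 7, 2027

The spacing is 37, 37, 37 days — always 37 days.
November 16, 2026 + 37 days = December 23, 2026.
December 23, 2026 + 37 days = January 29, 2027.
January 29, 2027 + 37 days = March 7, 2027.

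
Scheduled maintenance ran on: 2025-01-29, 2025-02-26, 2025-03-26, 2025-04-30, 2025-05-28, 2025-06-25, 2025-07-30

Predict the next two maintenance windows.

All Wednesdays; the gaps (28, 28, 35, 28, 28, 35) vary with month length.
This is the last Wednesday of each month.
August 2025 ends with Wednesday 2025-08-27.
September 2025 ends with Wednesday 2025-09-24.

2025-08-27, 2025-09-24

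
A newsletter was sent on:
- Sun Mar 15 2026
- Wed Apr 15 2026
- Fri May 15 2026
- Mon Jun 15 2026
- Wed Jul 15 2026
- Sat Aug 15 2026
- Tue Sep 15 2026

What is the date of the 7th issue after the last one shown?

Thu Apr 15 2027

Gaps: 31, 30, 31, 30, 31, 31 days — not constant. Every event is on the 15th of the month.
Pattern: the 15th of each month.
Next: October 2026 → Thu Oct 15 2026.
Next: November 2026 → Sun Nov 15 2026.
December 2026: Tue Dec 15 2026.
January 2027: Fri Jan 15 2027.
Next: February 2027 → Mon Feb 15 2027.
Next: March 2027 → Mon Mar 15 2027.
April 2027: Thu Apr 15 2027.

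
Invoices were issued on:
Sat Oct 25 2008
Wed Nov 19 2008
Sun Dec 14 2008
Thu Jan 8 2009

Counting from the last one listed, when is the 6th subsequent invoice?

Sun Jun 7 2009

The spacing is 25, 25, 25 days — always 25 days.
Thu Jan 8 2009 + 25 days = Mon Feb 2 2009.
Mon Feb 2 2009 + 25 days = Fri Feb 27 2009.
Fri Feb 27 2009 + 25 days = Tue Mar 24 2009.
Tue Mar 24 2009 + 25 days = Sat Apr 18 2009.
Sat Apr 18 2009 + 25 days = Wed May 13 2009.
Wed May 13 2009 + 25 days = Sun Jun 7 2009.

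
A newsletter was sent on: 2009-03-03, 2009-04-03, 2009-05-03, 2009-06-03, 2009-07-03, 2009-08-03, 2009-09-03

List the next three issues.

Each date is the 3rd; the gaps (31, 30, 31, 30, 31, 31) track the month lengths.
The rule is the 3rd of each month.
October 2009: 2009-10-03.
November 2009: 2009-11-03.
December 2009: 2009-12-03.

2009-10-03, 2009-11-03, 2009-12-03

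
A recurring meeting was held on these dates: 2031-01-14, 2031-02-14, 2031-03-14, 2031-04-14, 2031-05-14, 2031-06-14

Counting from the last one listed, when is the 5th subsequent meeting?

Each date is the 14th; the gaps (31, 28, 31, 30, 31) track the month lengths.
The rule is the 14th of each month.
July 2031: 2031-07-14.
August 2031: 2031-08-14.
Next: September 2031 → 2031-09-14.
Next: October 2031 → 2031-10-14.
Next: November 2031 → 2031-11-14.

2031-11-14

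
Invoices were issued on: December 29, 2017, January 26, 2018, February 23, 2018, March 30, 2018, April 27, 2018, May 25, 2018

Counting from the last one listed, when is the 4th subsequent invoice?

Every date is a Friday; gaps 28, 28, 35, 28, 28 days.
Each is the last Friday of its month (at least one falls on the 29th or later, ruling out '4th Friday').
Last Friday of June 2018: June 29, 2018.
July 2018 ends with Friday July 27, 2018.
August 2018 ends with Friday August 31, 2018.
Last Friday of September 2018: September 28, 2018.

September 28, 2018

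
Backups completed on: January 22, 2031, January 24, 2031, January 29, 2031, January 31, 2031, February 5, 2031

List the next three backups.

The gap pattern 2, 5, 2, 5 repeats every 2 events.
These are the Wednesdays and Fridays of each week.
Next Friday: February 7, 2031.
The following Wednesday is February 12, 2031.
Next Friday: February 14, 2031.

February 7, 2031; February 12, 2031; February 14, 2031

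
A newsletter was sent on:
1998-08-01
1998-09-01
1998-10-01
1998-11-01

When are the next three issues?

1998-12-01, 1999-01-01, 1999-02-01

Gaps: 31, 30, 31 days — not constant. Every event is on the 1st of the month.
Pattern: the 1st of each month.
December 1998: 1998-12-01.
Next: January 1999 → 1999-01-01.
Next: February 1999 → 1999-02-01.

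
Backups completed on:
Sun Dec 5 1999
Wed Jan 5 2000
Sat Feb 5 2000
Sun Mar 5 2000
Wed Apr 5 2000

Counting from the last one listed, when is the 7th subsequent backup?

Each date is the 5th; the gaps (31, 31, 29, 31) track the month lengths.
The rule is the 5th of each month.
May 2000: Fri May 5 2000.
Next: June 2000 → Mon Jun 5 2000.
Next: July 2000 → Wed Jul 5 2000.
Next: August 2000 → Sat Aug 5 2000.
September 2000: Tue Sep 5 2000.
October 2000: Thu Oct 5 2000.
November 2000: Sun Nov 5 2000.

Sun Nov 5 2000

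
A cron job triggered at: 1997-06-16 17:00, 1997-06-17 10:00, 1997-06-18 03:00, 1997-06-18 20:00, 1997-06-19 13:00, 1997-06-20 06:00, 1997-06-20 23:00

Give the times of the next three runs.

1997-06-21 16:00, 1997-06-22 09:00, 1997-06-23 02:00

Gaps: 17, 17, 17, 17, 17, 17 hours — each event is 17 hours after the previous one.
1997-06-20 23:00 + 17 h = 1997-06-21 16:00.
1997-06-21 16:00 + 17 h = 1997-06-22 09:00.
1997-06-22 09:00 + 17 h = 1997-06-23 02:00.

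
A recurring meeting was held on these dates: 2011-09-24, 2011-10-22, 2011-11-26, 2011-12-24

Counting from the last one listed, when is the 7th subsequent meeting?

2012-07-28

These are Saturdays at 28- or 35-day spacing (28, 35, 28).
The pattern: 4th Saturday of the month.
4th Saturday of January 2012: 2012-01-28.
February 2012 — 4th Saturday is 2012-02-25.
4th Saturday of March 2012: 2012-03-24.
April 2012 — 4th Saturday is 2012-04-28.
4th Saturday of May 2012: 2012-05-26.
4th Saturday of June 2012: 2012-06-23.
July 2012 — 4th Saturday is 2012-07-28.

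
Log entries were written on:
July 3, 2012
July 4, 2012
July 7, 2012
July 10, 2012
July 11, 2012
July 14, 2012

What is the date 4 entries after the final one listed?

July 24, 2012

The gap pattern 1, 3, 3, 1, 3 repeats every 3 events.
These are the Tuesdays, Wednesdays and Saturdays of each week.
The following Tuesday is July 17, 2012.
Next Wednesday: July 18, 2012.
The following Saturday is July 21, 2012.
Next Tuesday: July 24, 2012.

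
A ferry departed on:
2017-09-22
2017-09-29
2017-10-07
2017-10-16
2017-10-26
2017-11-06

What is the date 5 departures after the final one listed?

2018-01-15

Intervals are 7, 8, 9, 10, 11 days — an arithmetic progression with common difference 1.
Next gap: 12 days. 2017-11-06 + 12 days = 2017-11-18.
Next gap: 13 days. 2017-11-18 + 13 days = 2017-12-01.
Next gap: 14 days. 2017-12-01 + 14 days = 2017-12-15.
Next gap: 15 days. 2017-12-15 + 15 days = 2017-12-30.
Next gap: 16 days. 2017-12-30 + 16 days = 2018-01-15.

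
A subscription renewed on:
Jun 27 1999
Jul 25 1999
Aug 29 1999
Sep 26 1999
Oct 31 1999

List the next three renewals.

Every date is a Sunday; gaps 28, 35, 28, 35 days.
Each is the last Sunday of its month (at least one falls on the 29th or later, ruling out '4th Sunday').
Last Sunday of November 1999: Nov 28 1999.
December 1999 ends with Sunday Dec 26 1999.
Last Sunday of January 2000: Jan 30 2000.

Nov 28 1999, Dec 26 1999, Jan 30 2000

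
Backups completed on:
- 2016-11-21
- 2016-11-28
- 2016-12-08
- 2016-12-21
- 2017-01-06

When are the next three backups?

Intervals are 7, 10, 13, 16 days — an arithmetic progression with common difference 3.
Next gap: 19 days. 2017-01-06 + 19 days = 2017-01-25.
Next gap: 22 days. 2017-01-25 + 22 days = 2017-02-16.
Next gap: 25 days. 2017-02-16 + 25 days = 2017-03-13.

2017-01-25, 2017-02-16, 2017-03-13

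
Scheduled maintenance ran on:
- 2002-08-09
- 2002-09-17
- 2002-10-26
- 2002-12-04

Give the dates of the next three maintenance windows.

2003-01-12, 2003-02-20, 2003-03-31

The spacing is 39, 39, 39 days — always 39 days.
2002-12-04 + 39 days = 2003-01-12.
2003-01-12 + 39 days = 2003-02-20.
2003-02-20 + 39 days = 2003-03-31.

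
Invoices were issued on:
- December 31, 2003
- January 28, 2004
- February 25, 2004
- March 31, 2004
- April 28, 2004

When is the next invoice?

May 26, 2004

These are Wednesdays with 28, 28, 35, 28-day gaps.
Each is the final Wednesday of its month — December 31, 2003 is past the 28th, so '4th Wednesday' doesn't fit.
May 2004 ends with Wednesday May 26, 2004.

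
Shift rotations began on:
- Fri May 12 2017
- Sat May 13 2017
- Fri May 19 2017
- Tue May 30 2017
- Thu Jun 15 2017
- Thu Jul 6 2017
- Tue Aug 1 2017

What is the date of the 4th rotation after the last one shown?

The spacing grows by 5 each time: 1, 6, 11, 16, 21, 26 days.
Next gap: 31 days. Tue Aug 1 2017 + 31 days = Fri Sep 1 2017.
Next gap: 36 days. Fri Sep 1 2017 + 36 days = Sat Oct 7 2017.
Next gap: 41 days. Sat Oct 7 2017 + 41 days = Fri Nov 17 2017.
Next gap: 46 days. Fri Nov 17 2017 + 46 days = Tue Jan 2 2018.

Tue Jan 2 2018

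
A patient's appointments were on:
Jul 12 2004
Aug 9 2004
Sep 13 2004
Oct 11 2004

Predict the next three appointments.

Nov 8 2004, Dec 13 2004, Jan 10 2005

These are Mondays at 28- or 35-day spacing (28, 35, 28).
The pattern: 2nd Monday of the month.
November 2004 — 2nd Monday is Nov 8 2004.
2nd Monday of December 2004: Dec 13 2004.
January 2005 — 2nd Monday is Jan 10 2005.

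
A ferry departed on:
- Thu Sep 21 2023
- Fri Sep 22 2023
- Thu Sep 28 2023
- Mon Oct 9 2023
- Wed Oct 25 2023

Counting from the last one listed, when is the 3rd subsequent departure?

Thu Jan 11 2024

The spacing grows by 5 each time: 1, 6, 11, 16 days.
Next gap: 21 days. Wed Oct 25 2023 + 21 days = Wed Nov 15 2023.
Next gap: 26 days. Wed Nov 15 2023 + 26 days = Mon Dec 11 2023.
Next gap: 31 days. Mon Dec 11 2023 + 31 days = Thu Jan 11 2024.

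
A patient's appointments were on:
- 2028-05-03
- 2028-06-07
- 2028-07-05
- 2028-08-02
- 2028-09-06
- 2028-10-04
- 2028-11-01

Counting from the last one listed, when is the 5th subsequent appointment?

Gaps: 35, 28, 28, 35, 28, 28 days — a mix of 28 and 35. Every date is a Wednesday.
Each is the 1st Wednesday of its month.
1st Wednesday of December 2028: 2028-12-06.
1st Wednesday of January 2029: 2029-01-03.
1st Wednesday of February 2029: 2029-02-07.
March 2029 — 1st Wednesday is 2029-03-07.
April 2029 — 1st Wednesday is 2029-04-04.

2029-04-04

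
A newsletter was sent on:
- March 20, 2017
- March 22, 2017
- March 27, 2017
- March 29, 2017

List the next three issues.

April 3, 2017; April 5, 2017; April 10, 2017

Gaps: 2, 5, 2 days — not constant, but cyclic with period 2.
The events fall on every Monday and Wednesday.
The following Monday is April 3, 2017.
The following Wednesday is April 5, 2017.
Next Monday: April 10, 2017.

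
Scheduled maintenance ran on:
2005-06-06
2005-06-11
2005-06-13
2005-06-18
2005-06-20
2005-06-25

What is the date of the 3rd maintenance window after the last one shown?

2005-07-04

Every event lands on a Monday or Saturday (gaps cycle 5, 2, 5, 2, 5).
So the schedule is: every Monday and Saturday.
The following Monday is 2005-06-27.
The following Saturday is 2005-07-02.
The following Monday is 2005-07-04.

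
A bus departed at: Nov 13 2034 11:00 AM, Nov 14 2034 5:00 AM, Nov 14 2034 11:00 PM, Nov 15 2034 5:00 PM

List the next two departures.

Nov 16 2034 11:00 AM, Nov 17 2034 5:00 AM

Spacing: 18, 18, 18 h — constant 18 h.
Nov 15 2034 5:00 PM + 18 h = Nov 16 2034 11:00 AM.
Nov 16 2034 11:00 AM + 18 h = Nov 17 2034 5:00 AM.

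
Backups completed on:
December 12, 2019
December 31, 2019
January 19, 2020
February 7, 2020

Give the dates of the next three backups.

Gaps between consecutive events: 19, 19, 19 days — a constant 19-day interval.
February 7, 2020 + 19 days = February 26, 2020.
February 26, 2020 + 19 days = March 16, 2020.
March 16, 2020 + 19 days = April 4, 2020.

February 26, 2020; March 16, 2020; April 4, 2020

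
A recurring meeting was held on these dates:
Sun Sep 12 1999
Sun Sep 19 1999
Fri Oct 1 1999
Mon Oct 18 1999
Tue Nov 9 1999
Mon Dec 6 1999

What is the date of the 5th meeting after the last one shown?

Mon Jul 3 2000

Intervals are 7, 12, 17, 22, 27 days — an arithmetic progression with common difference 5.
Next gap: 32 days. Mon Dec 6 1999 + 32 days = Fri Jan 7 2000.
Next gap: 37 days. Fri Jan 7 2000 + 37 days = Sun Feb 13 2000.
Next gap: 42 days. Sun Feb 13 2000 + 42 days = Sun Mar 26 2000.
Next gap: 47 days. Sun Mar 26 2000 + 47 days = Fri May 12 2000.
Next gap: 52 days. Fri May 12 2000 + 52 days = Mon Jul 3 2000.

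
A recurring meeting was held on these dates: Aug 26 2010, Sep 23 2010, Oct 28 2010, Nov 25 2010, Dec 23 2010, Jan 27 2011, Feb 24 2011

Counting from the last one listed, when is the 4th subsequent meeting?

Jun 23 2011

Gaps: 28, 35, 28, 28, 35, 28 days — a mix of 28 and 35. Every date is a Thursday.
Each is the 4th Thursday of its month.
March 2011 — 4th Thursday is Mar 24 2011.
April 2011 — 4th Thursday is Apr 28 2011.
May 2011 — 4th Thursday is May 26 2011.
June 2011 — 4th Thursday is Jun 23 2011.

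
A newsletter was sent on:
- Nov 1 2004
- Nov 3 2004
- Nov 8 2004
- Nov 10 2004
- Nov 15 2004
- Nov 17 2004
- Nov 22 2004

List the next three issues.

Nov 24 2004, Nov 29 2004, Dec 1 2004

The gap pattern 2, 5, 2, 5, 2, 5 repeats every 2 events.
These are the Mondays and Wednesdays of each week.
Next Wednesday: Nov 24 2004.
The following Monday is Nov 29 2004.
Next Wednesday: Dec 1 2004.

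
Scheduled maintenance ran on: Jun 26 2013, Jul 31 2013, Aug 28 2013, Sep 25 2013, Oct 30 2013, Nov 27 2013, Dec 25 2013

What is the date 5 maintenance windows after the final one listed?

May 28 2014

All Wednesdays; the gaps (35, 28, 28, 35, 28, 28) vary with month length.
This is the last Wednesday of each month.
January 2014 ends with Wednesday Jan 29 2014.
Last Wednesday of February 2014: Feb 26 2014.
Last Wednesday of March 2014: Mar 26 2014.
April 2014 ends with Wednesday Apr 30 2014.
Last Wednesday of May 2014: May 28 2014.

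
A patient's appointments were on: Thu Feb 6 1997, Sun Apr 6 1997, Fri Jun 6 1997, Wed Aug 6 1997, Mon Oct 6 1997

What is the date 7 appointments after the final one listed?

Sun Dec 6 1998

The day-of-month is always 6 (59, 61, 61, 61 days between events).
So this recurs on the 6th of every 2 months.
December 1997: Sat Dec 6 1997.
Next: February 1998 → Fri Feb 6 1998.
Next: April 1998 → Mon Apr 6 1998.
Next: June 1998 → Sat Jun 6 1998.
August 1998: Thu Aug 6 1998.
October 1998: Tue Oct 6 1998.
Next: December 1998 → Sun Dec 6 1998.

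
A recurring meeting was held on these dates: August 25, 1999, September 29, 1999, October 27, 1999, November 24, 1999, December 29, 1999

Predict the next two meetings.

January 26, 2000; February 23, 2000

These are Wednesdays with 35, 28, 28, 35-day gaps.
Each is the final Wednesday of its month — September 29, 1999 is past the 28th, so '4th Wednesday' doesn't fit.
January 2000 ends with Wednesday January 26, 2000.
February 2000 ends with Wednesday February 23, 2000.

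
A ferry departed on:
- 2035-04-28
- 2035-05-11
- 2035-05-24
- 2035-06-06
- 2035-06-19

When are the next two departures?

2035-07-02, 2035-07-15

The spacing is 13, 13, 13, 13 days — always 13 days.
2035-06-19 + 13 days = 2035-07-02.
2035-07-02 + 13 days = 2035-07-15.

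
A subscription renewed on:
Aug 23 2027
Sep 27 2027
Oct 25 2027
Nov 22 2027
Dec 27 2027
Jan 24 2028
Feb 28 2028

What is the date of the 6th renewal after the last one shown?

Aug 28 2028

These are Mondays at 28- or 35-day spacing (35, 28, 28, 35, 28, 35).
The pattern: 4th Monday of the month.
4th Monday of March 2028: Mar 27 2028.
April 2028 — 4th Monday is Apr 24 2028.
4th Monday of May 2028: May 22 2028.
4th Monday of June 2028: Jun 26 2028.
4th Monday of July 2028: Jul 24 2028.
4th Monday of August 2028: Aug 28 2028.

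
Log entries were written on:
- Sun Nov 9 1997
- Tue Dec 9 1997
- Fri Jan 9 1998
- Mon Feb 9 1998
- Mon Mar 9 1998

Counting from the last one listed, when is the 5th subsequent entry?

Sun Aug 9 1998

The day-of-month is always 9 (30, 31, 31, 28 days between events).
So this recurs on the 9th of each month.
April 1998: Thu Apr 9 1998.
Next: May 1998 → Sat May 9 1998.
June 1998: Tue Jun 9 1998.
Next: July 1998 → Thu Jul 9 1998.
August 1998: Sun Aug 9 1998.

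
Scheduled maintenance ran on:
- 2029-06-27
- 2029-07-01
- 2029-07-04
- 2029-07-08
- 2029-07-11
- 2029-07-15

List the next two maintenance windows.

2029-07-18, 2029-07-22

Gaps: 4, 3, 4, 3, 4 days — not constant, but cyclic with period 2.
The events fall on every Wednesday and Sunday.
The following Wednesday is 2029-07-18.
Next Sunday: 2029-07-22.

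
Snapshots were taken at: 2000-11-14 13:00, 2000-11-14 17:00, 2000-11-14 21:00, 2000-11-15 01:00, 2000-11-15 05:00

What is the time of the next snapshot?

2000-11-15 09:00

Gaps: 4, 4, 4, 4 hours — each event is 4 hours after the previous one.
2000-11-15 05:00 + 4 h = 2000-11-15 09:00.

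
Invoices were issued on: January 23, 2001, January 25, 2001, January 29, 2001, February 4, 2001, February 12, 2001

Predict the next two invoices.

February 22, 2001; March 6, 2001

The spacing grows by 2 each time: 2, 4, 6, 8 days.
Next gap: 10 days. February 12, 2001 + 10 days = February 22, 2001.
Next gap: 12 days. February 22, 2001 + 12 days = March 6, 2001.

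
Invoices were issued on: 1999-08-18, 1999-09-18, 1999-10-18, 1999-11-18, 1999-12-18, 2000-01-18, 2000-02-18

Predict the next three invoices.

Each date is the 18th; the gaps (31, 30, 31, 30, 31, 31) track the month lengths.
The rule is the 18th of each month.
Next: March 2000 → 2000-03-18.
Next: April 2000 → 2000-04-18.
Next: May 2000 → 2000-05-18.

2000-03-18, 2000-04-18, 2000-05-18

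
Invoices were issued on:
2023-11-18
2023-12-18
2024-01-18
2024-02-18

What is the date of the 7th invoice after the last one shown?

2024-09-18

The day-of-month is always 18 (30, 31, 31 days between events).
So this recurs on the 18th of each month.
March 2024: 2024-03-18.
April 2024: 2024-04-18.
May 2024: 2024-05-18.
June 2024: 2024-06-18.
July 2024: 2024-07-18.
August 2024: 2024-08-18.
September 2024: 2024-09-18.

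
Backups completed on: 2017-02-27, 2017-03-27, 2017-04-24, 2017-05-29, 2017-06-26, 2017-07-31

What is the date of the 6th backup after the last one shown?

These are Mondays with 28, 28, 35, 28, 35-day gaps.
Each is the final Monday of its month — 2017-05-29 is past the 28th, so '4th Monday' doesn't fit.
Last Monday of August 2017: 2017-08-28.
Last Monday of September 2017: 2017-09-25.
October 2017 ends with Monday 2017-10-30.
November 2017 ends with Monday 2017-11-27.
December 2017 ends with Monday 2017-12-25.
Last Monday of January 2018: 2018-01-29.

2018-01-29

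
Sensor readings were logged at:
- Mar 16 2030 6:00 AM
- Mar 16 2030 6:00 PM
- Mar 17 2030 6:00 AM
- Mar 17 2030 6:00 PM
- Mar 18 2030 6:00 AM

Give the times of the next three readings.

Mar 18 2030 6:00 PM, Mar 19 2030 6:00 AM, Mar 19 2030 6:00 PM

Gaps: 12, 12, 12, 12 hours — each event is 12 hours after the previous one.
Mar 18 2030 6:00 AM + 12 h = Mar 18 2030 6:00 PM.
Mar 18 2030 6:00 PM + 12 h = Mar 19 2030 6:00 AM.
Mar 19 2030 6:00 AM + 12 h = Mar 19 2030 6:00 PM.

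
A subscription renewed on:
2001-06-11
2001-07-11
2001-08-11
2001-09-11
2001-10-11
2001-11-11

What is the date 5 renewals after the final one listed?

Each date is the 11th; the gaps (30, 31, 31, 30, 31) track the month lengths.
The rule is the 11th of each month.
Next: December 2001 → 2001-12-11.
Next: January 2002 → 2002-01-11.
February 2002: 2002-02-11.
Next: March 2002 → 2002-03-11.
April 2002: 2002-04-11.

2002-04-11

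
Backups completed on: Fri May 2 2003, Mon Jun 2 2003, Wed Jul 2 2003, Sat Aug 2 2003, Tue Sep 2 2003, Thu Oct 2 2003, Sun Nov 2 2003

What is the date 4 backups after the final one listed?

Tue Mar 2 2004

Gaps: 31, 30, 31, 31, 30, 31 days — not constant. Every event is on the 2nd of the month.
Pattern: the 2nd of each month.
Next: December 2003 → Tue Dec 2 2003.
Next: January 2004 → Fri Jan 2 2004.
February 2004: Mon Feb 2 2004.
March 2004: Tue Mar 2 2004.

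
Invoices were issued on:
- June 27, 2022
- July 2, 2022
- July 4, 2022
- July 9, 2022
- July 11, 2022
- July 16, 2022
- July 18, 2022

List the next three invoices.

Every event lands on a Monday or Saturday (gaps cycle 5, 2, 5, 2, 5, 2).
So the schedule is: every Monday and Saturday.
The following Saturday is July 23, 2022.
The following Monday is July 25, 2022.
Next Saturday: July 30, 2022.

July 23, 2022; July 25, 2022; July 30, 2022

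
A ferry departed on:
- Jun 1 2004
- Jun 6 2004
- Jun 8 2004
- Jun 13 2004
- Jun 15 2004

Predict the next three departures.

Jun 20 2004, Jun 22 2004, Jun 27 2004

Gaps: 5, 2, 5, 2 days — not constant, but cyclic with period 2.
The events fall on every Tuesday and Sunday.
The following Sunday is Jun 20 2004.
The following Tuesday is Jun 22 2004.
The following Sunday is Jun 27 2004.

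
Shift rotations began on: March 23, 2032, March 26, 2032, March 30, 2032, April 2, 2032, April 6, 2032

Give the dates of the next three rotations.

The gap pattern 3, 4, 3, 4 repeats every 2 events.
These are the Tuesdays and Fridays of each week.
The following Friday is April 9, 2032.
Next Tuesday: April 13, 2032.
Next Friday: April 16, 2032.

April 9, 2032; April 13, 2032; April 16, 2032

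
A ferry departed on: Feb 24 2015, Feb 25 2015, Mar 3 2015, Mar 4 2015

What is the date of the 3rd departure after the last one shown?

The gap pattern 1, 6, 1 repeats every 2 events.
These are the Tuesdays and Wednesdays of each week.
Next Tuesday: Mar 10 2015.
The following Wednesday is Mar 11 2015.
Next Tuesday: Mar 17 2015.

Mar 17 2015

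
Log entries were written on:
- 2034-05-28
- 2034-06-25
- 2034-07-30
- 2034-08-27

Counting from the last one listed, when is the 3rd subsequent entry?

Every date is a Sunday; gaps 28, 35, 28 days.
Each is the last Sunday of its month (at least one falls on the 29th or later, ruling out '4th Sunday').
Last Sunday of September 2034: 2034-09-24.
October 2034 ends with Sunday 2034-10-29.
November 2034 ends with Sunday 2034-11-26.

2034-11-26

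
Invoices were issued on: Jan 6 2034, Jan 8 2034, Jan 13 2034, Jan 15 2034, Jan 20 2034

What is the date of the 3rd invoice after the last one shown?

The gap pattern 2, 5, 2, 5 repeats every 2 events.
These are the Fridays and Sundays of each week.
Next Sunday: Jan 22 2034.
Next Friday: Jan 27 2034.
Next Sunday: Jan 29 2034.

Jan 29 2034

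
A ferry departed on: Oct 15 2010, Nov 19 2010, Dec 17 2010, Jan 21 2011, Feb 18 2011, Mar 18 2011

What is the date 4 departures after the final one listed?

These are Fridays at 28- or 35-day spacing (35, 28, 35, 28, 28).
The pattern: 3rd Friday of the month.
April 2011 — 3rd Friday is Apr 15 2011.
3rd Friday of May 2011: May 20 2011.
3rd Friday of June 2011: Jun 17 2011.
July 2011 — 3rd Friday is Jul 15 2011.

Jul 15 2011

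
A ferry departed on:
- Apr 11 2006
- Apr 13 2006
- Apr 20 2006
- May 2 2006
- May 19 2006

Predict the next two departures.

Jun 10 2006, Jul 7 2006

Gaps: 2, 7, 12, 17 days — each gap is 5 larger than the previous one.
Next gap: 22 days. May 19 2006 + 22 days = Jun 10 2006.
Next gap: 27 days. Jun 10 2006 + 27 days = Jul 7 2006.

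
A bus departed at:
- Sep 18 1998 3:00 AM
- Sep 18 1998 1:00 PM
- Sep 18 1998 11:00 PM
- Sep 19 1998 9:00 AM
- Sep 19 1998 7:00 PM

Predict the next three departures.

Spacing: 10, 10, 10, 10 h — constant 10 h.
Sep 19 1998 7:00 PM + 10 h = Sep 20 1998 5:00 AM.
Sep 20 1998 5:00 AM + 10 h = Sep 20 1998 3:00 PM.
Sep 20 1998 3:00 PM + 10 h = Sep 21 1998 1:00 AM.

Sep 20 1998 5:00 AM, Sep 20 1998 3:00 PM, Sep 21 1998 1:00 AM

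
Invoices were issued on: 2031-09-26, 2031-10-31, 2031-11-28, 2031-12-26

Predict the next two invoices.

2032-01-30, 2032-02-27

All Fridays; the gaps (35, 28, 28) vary with month length.
This is the last Friday of each month.
January 2032 ends with Friday 2032-01-30.
Last Friday of February 2032: 2032-02-27.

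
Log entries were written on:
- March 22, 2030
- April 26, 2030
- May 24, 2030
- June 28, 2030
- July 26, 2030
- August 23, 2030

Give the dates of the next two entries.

Gaps: 35, 28, 35, 28, 28 days — a mix of 28 and 35. Every date is a Friday.
Each is the 4th Friday of its month.
4th Friday of September 2030: September 27, 2030.
October 2030 — 4th Friday is October 25, 2030.

September 27, 2030; October 25, 2030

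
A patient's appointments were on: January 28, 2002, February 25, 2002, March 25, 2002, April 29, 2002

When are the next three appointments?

May 27, 2002; June 24, 2002; July 29, 2002

These are Mondays with 28, 28, 35-day gaps.
Each is the final Monday of its month — April 29, 2002 is past the 28th, so '4th Monday' doesn't fit.
May 2002 ends with Monday May 27, 2002.
Last Monday of June 2002: June 24, 2002.
Last Monday of July 2002: July 29, 2002.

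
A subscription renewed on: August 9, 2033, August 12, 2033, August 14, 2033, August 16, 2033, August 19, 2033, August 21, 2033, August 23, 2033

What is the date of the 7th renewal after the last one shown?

September 9, 2033

Every event lands on a Tuesday or Friday or Sunday (gaps cycle 3, 2, 2, 3, 2, 2).
So the schedule is: every Tuesday, Friday and Sunday.
Next Friday: August 26, 2033.
The following Sunday is August 28, 2033.
Next Tuesday: August 30, 2033.
The following Friday is September 2, 2033.
The following Sunday is September 4, 2033.
The following Tuesday is September 6, 2033.
Next Friday: September 9, 2033.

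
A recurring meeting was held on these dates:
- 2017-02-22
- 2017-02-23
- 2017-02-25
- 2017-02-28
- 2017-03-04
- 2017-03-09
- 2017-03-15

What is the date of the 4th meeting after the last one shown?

2017-04-18

The spacing grows by 1 each time: 1, 2, 3, 4, 5, 6 days.
Next gap: 7 days. 2017-03-15 + 7 days = 2017-03-22.
Next gap: 8 days. 2017-03-22 + 8 days = 2017-03-30.
Next gap: 9 days. 2017-03-30 + 9 days = 2017-04-08.
Next gap: 10 days. 2017-04-08 + 10 days = 2017-04-18.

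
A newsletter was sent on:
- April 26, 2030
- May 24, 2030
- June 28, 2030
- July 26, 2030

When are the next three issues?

These are Fridays at 28- or 35-day spacing (28, 35, 28).
The pattern: 4th Friday of the month.
4th Friday of August 2030: August 23, 2030.
September 2030 — 4th Friday is September 27, 2030.
4th Friday of October 2030: October 25, 2030.

August 23, 2030; September 27, 2030; October 25, 2030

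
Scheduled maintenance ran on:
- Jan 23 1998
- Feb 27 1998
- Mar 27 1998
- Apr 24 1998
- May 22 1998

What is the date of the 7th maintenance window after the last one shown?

All dates are Fridays, 35, 28, 28, 28 days apart.
Specifically, the 4th Friday of each month.
June 1998 — 4th Friday is Jun 26 1998.
4th Friday of July 1998: Jul 24 1998.
4th Friday of August 1998: Aug 28 1998.
4th Friday of September 1998: Sep 25 1998.
4th Friday of October 1998: Oct 23 1998.
4th Friday of November 1998: Nov 27 1998.
4th Friday of December 1998: Dec 25 1998.

Dec 25 1998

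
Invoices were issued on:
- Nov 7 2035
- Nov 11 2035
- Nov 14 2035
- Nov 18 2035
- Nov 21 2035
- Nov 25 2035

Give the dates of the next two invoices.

Every event lands on a Wednesday or Sunday (gaps cycle 4, 3, 4, 3, 4).
So the schedule is: every Wednesday and Sunday.
Next Wednesday: Nov 28 2035.
Next Sunday: Dec 2 2035.

Nov 28 2035, Dec 2 2035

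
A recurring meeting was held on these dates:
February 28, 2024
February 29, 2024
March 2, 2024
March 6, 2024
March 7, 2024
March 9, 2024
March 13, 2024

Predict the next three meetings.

March 14, 2024; March 16, 2024; March 20, 2024

Gaps: 1, 2, 4, 1, 2, 4 days — not constant, but cyclic with period 3.
The events fall on every Wednesday, Thursday and Saturday.
Next Thursday: March 14, 2024.
The following Saturday is March 16, 2024.
Next Wednesday: March 20, 2024.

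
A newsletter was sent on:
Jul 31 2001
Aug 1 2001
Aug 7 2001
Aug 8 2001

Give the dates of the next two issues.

The gap pattern 1, 6, 1 repeats every 2 events.
These are the Tuesdays and Wednesdays of each week.
Next Tuesday: Aug 14 2001.
Next Wednesday: Aug 15 2001.

Aug 14 2001, Aug 15 2001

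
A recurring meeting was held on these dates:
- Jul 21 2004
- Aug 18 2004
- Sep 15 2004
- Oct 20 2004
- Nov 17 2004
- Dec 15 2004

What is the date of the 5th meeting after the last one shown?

May 18 2005

These are Wednesdays at 28- or 35-day spacing (28, 28, 35, 28, 28).
The pattern: 3rd Wednesday of the month.
January 2005 — 3rd Wednesday is Jan 19 2005.
3rd Wednesday of February 2005: Feb 16 2005.
3rd Wednesday of March 2005: Mar 16 2005.
April 2005 — 3rd Wednesday is Apr 20 2005.
3rd Wednesday of May 2005: May 18 2005.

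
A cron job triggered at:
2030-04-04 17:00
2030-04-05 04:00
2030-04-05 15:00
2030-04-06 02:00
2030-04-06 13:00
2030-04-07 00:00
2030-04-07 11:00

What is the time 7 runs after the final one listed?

2030-04-10 16:00

Gaps: 11, 11, 11, 11, 11, 11 hours — each event is 11 hours after the previous one.
2030-04-07 11:00 + 11 h = 2030-04-07 22:00.
2030-04-07 22:00 + 11 h = 2030-04-08 09:00.
2030-04-08 09:00 + 11 h = 2030-04-08 20:00.
2030-04-08 20:00 + 11 h = 2030-04-09 07:00.
2030-04-09 07:00 + 11 h = 2030-04-09 18:00.
2030-04-09 18:00 + 11 h = 2030-04-10 05:00.
2030-04-10 05:00 + 11 h = 2030-04-10 16:00.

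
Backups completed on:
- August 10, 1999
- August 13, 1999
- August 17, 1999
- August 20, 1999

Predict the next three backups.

The gap pattern 3, 4, 3 repeats every 2 events.
These are the Tuesdays and Fridays of each week.
Next Tuesday: August 24, 1999.
The following Friday is August 27, 1999.
Next Tuesday: August 31, 1999.

August 24, 1999; August 27, 1999; August 31, 1999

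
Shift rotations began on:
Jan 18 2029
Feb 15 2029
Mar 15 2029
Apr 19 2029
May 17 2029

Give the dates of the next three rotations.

Jun 21 2029, Jul 19 2029, Aug 16 2029

Gaps: 28, 28, 35, 28 days — a mix of 28 and 35. Every date is a Thursday.
Each is the 3rd Thursday of its month.
June 2029 — 3rd Thursday is Jun 21 2029.
3rd Thursday of July 2029: Jul 19 2029.
3rd Thursday of August 2029: Aug 16 2029.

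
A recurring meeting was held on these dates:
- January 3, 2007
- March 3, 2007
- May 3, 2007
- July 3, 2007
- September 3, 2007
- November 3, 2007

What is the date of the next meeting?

January 3, 2008

The day-of-month is always 3 (59, 61, 61, 62, 61 days between events).
So this recurs on the 3rd of every 2 months.
January 2008: January 3, 2008.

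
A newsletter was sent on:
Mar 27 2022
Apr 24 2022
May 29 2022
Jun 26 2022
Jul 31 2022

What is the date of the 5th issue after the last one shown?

All Sundays; the gaps (28, 35, 28, 35) vary with month length.
This is the last Sunday of each month.
Last Sunday of August 2022: Aug 28 2022.
Last Sunday of September 2022: Sep 25 2022.
Last Sunday of October 2022: Oct 30 2022.
November 2022 ends with Sunday Nov 27 2022.
December 2022 ends with Sunday Dec 25 2022.

Dec 25 2022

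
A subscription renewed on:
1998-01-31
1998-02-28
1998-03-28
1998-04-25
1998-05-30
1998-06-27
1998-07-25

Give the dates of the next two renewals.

Every date is a Saturday; gaps 28, 28, 28, 35, 28, 28 days.
Each is the last Saturday of its month (at least one falls on the 29th or later, ruling out '4th Saturday').
August 1998 ends with Saturday 1998-08-29.
September 1998 ends with Saturday 1998-09-26.

1998-08-29, 1998-09-26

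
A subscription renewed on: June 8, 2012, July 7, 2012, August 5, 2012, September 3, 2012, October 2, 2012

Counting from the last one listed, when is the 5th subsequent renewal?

February 24, 2013

Gaps between consecutive events: 29, 29, 29, 29 days — a constant 29-day interval.
October 2, 2012 + 29 days = October 31, 2012.
October 31, 2012 + 29 days = November 29, 2012.
November 29, 2012 + 29 days = December 28, 2012.
December 28, 2012 + 29 days = January 26, 2013.
January 26, 2013 + 29 days = February 24, 2013.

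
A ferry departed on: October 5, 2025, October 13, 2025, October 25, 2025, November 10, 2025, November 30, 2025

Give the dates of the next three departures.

The spacing grows by 4 each time: 8, 12, 16, 20 days.
Next gap: 24 days. November 30, 2025 + 24 days = December 24, 2025.
Next gap: 28 days. December 24, 2025 + 28 days = January 21, 2026.
Next gap: 32 days. January 21, 2026 + 32 days = February 22, 2026.

December 24, 2025; January 21, 2026; February 22, 2026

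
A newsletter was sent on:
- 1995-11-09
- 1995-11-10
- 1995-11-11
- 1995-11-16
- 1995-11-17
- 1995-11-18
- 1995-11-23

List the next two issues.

Gaps: 1, 1, 5, 1, 1, 5 days — not constant, but cyclic with period 3.
The events fall on every Thursday, Friday and Saturday.
The following Friday is 1995-11-24.
The following Saturday is 1995-11-25.

1995-11-24, 1995-11-25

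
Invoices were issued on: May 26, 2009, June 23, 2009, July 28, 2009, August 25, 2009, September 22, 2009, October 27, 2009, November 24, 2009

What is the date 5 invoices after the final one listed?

April 27, 2010

Gaps: 28, 35, 28, 28, 35, 28 days — a mix of 28 and 35. Every date is a Tuesday.
Each is the 4th Tuesday of its month.
December 2009 — 4th Tuesday is December 22, 2009.
January 2010 — 4th Tuesday is January 26, 2010.
February 2010 — 4th Tuesday is February 23, 2010.
March 2010 — 4th Tuesday is March 23, 2010.
April 2010 — 4th Tuesday is April 27, 2010.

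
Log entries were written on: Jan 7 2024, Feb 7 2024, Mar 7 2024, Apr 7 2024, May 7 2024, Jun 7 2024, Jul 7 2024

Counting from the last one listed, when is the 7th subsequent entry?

Feb 7 2025

The day-of-month is always 7 (31, 29, 31, 30, 31, 30 days between events).
So this recurs on the 7th of each month.
Next: August 2024 → Aug 7 2024.
Next: September 2024 → Sep 7 2024.
October 2024: Oct 7 2024.
Next: November 2024 → Nov 7 2024.
December 2024: Dec 7 2024.
Next: January 2025 → Jan 7 2025.
February 2025: Feb 7 2025.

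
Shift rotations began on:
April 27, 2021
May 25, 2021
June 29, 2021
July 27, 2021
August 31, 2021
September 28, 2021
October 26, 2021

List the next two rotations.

These are Tuesdays with 28, 35, 28, 35, 28, 28-day gaps.
Each is the final Tuesday of its month — June 29, 2021 is past the 28th, so '4th Tuesday' doesn't fit.
November 2021 ends with Tuesday November 30, 2021.
Last Tuesday of December 2021: December 28, 2021.

November 30, 2021; December 28, 2021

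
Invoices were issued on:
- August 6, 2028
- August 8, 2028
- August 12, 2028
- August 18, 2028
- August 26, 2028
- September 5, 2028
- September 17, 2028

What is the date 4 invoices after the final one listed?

November 24, 2028

Gaps: 2, 4, 6, 8, 10, 12 days — each gap is 2 larger than the previous one.
Next gap: 14 days. September 17, 2028 + 14 days = October 1, 2028.
Next gap: 16 days. October 1, 2028 + 16 days = October 17, 2028.
Next gap: 18 days. October 17, 2028 + 18 days = November 4, 2028.
Next gap: 20 days. November 4, 2028 + 20 days = November 24, 2028.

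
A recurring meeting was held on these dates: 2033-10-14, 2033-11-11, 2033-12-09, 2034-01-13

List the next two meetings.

2034-02-10, 2034-03-10

All dates are Fridays, 28, 28, 35 days apart.
Specifically, the 2nd Friday of each month.
February 2034 — 2nd Friday is 2034-02-10.
2nd Friday of March 2034: 2034-03-10.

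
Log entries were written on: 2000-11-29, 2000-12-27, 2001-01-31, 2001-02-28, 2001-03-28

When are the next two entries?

Every date is a Wednesday; gaps 28, 35, 28, 28 days.
Each is the last Wednesday of its month (at least one falls on the 29th or later, ruling out '4th Wednesday').
Last Wednesday of April 2001: 2001-04-25.
Last Wednesday of May 2001: 2001-05-30.

2001-04-25, 2001-05-30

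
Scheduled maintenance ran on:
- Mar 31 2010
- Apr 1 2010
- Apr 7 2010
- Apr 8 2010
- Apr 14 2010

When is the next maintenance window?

The gap pattern 1, 6, 1, 6 repeats every 2 events.
These are the Wednesdays and Thursdays of each week.
Next Thursday: Apr 15 2010.

Apr 15 2010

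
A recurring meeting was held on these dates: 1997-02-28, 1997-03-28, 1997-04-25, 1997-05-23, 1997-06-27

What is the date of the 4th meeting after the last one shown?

1997-10-24

All dates are Fridays, 28, 28, 28, 35 days apart.
Specifically, the 4th Friday of each month.
July 1997 — 4th Friday is 1997-07-25.
4th Friday of August 1997: 1997-08-22.
4th Friday of September 1997: 1997-09-26.
October 1997 — 4th Friday is 1997-10-24.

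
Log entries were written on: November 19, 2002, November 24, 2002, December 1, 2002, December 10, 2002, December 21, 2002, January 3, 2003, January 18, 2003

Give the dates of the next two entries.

Gaps: 5, 7, 9, 11, 13, 15 days — each gap is 2 larger than the previous one.
Next gap: 17 days. January 18, 2003 + 17 days = February 4, 2003.
Next gap: 19 days. February 4, 2003 + 19 days = February 23, 2003.

February 4, 2003; February 23, 2003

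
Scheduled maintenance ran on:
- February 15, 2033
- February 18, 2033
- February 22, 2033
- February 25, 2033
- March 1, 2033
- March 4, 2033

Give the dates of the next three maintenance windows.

Gaps: 3, 4, 3, 4, 3 days — not constant, but cyclic with period 2.
The events fall on every Tuesday and Friday.
The following Tuesday is March 8, 2033.
Next Friday: March 11, 2033.
The following Tuesday is March 15, 2033.

March 8, 2033; March 11, 2033; March 15, 2033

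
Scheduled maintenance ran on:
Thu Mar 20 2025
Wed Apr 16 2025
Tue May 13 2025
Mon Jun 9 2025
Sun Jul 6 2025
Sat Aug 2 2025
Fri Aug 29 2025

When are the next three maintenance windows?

Every event comes 27 days after the last (27, 27, 27, 27, 27, 27).
Fri Aug 29 2025 + 27 days = Thu Sep 25 2025.
Thu Sep 25 2025 + 27 days = Wed Oct 22 2025.
Wed Oct 22 2025 + 27 days = Tue Nov 18 2025.

Thu Sep 25 2025, Wed Oct 22 2025, Tue Nov 18 2025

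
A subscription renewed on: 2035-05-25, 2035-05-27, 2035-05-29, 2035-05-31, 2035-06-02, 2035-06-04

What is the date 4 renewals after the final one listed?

Gaps between consecutive events: 2, 2, 2, 2, 2 days — a constant 2-day interval.
2035-06-04 + 2 days = 2035-06-06.
2035-06-06 + 2 days = 2035-06-08.
2035-06-08 + 2 days = 2035-06-10.
2035-06-10 + 2 days = 2035-06-12.

2035-06-12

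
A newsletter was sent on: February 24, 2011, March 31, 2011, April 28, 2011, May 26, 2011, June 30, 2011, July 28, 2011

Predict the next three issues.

Every date is a Thursday; gaps 35, 28, 28, 35, 28 days.
Each is the last Thursday of its month (at least one falls on the 29th or later, ruling out '4th Thursday').
August 2011 ends with Thursday August 25, 2011.
Last Thursday of September 2011: September 29, 2011.
Last Thursday of October 2011: October 27, 2011.

August 25, 2011; September 29, 2011; October 27, 2011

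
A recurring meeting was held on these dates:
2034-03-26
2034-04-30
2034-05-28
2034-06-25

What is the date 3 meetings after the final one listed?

These are Sundays with 35, 28, 28-day gaps.
Each is the final Sunday of its month — 2034-04-30 is past the 28th, so '4th Sunday' doesn't fit.
Last Sunday of July 2034: 2034-07-30.
Last Sunday of August 2034: 2034-08-27.
September 2034 ends with Sunday 2034-09-24.

2034-09-24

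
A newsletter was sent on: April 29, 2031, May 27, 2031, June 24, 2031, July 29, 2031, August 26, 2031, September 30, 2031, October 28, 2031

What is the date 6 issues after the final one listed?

All Tuesdays; the gaps (28, 28, 35, 28, 35, 28) vary with month length.
This is the last Tuesday of each month.
Last Tuesday of November 2031: November 25, 2031.
December 2031 ends with Tuesday December 30, 2031.
Last Tuesday of January 2032: January 27, 2032.
February 2032 ends with Tuesday February 24, 2032.
March 2032 ends with Tuesday March 30, 2032.
April 2032 ends with Tuesday April 27, 2032.

April 27, 2032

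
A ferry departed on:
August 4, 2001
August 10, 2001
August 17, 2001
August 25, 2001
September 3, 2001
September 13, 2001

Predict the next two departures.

Intervals are 6, 7, 8, 9, 10 days — an arithmetic progression with common difference 1.
Next gap: 11 days. September 13, 2001 + 11 days = September 24, 2001.
Next gap: 12 days. September 24, 2001 + 12 days = October 6, 2001.

September 24, 2001; October 6, 2001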